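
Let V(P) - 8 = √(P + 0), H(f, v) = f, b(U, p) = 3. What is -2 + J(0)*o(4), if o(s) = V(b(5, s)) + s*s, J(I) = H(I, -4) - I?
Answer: -2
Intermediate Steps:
V(P) = 8 + √P (V(P) = 8 + √(P + 0) = 8 + √P)
J(I) = 0 (J(I) = I - I = 0)
o(s) = 8 + √3 + s² (o(s) = (8 + √3) + s*s = (8 + √3) + s² = 8 + √3 + s²)
-2 + J(0)*o(4) = -2 + 0*(8 + √3 + 4²) = -2 + 0*(8 + √3 + 16) = -2 + 0*(24 + √3) = -2 + 0 = -2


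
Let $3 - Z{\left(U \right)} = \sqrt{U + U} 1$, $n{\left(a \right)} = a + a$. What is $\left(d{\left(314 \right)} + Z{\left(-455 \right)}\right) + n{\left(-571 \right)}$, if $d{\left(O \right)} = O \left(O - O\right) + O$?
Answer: $-825 - i \sqrt{910} \approx -825.0 - 30.166 i$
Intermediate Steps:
$d{\left(O \right)} = O$ ($d{\left(O \right)} = O 0 + O = 0 + O = O$)
$n{\left(a \right)} = 2 a$
$Z{\left(U \right)} = 3 - \sqrt{2} \sqrt{U}$ ($Z{\left(U \right)} = 3 - \sqrt{U + U} 1 = 3 - \sqrt{2 U} 1 = 3 - \sqrt{2} \sqrt{U} 1 = 3 - \sqrt{2} \sqrt{U}$)
$\left(d{\left(314 \right)} + Z{\left(-455 \right)}\right) + n{\left(-571 \right)} = \left(314 + \left(3 - \sqrt{2} \sqrt{-455}\right)\right) + 2 \left(-571\right) = \left(314 + \left(3 - \sqrt{2} i \sqrt{455}\right)\right) - 1142 = \left(314 + \left(3 - i \sqrt{910}\right)\right) - 1142 = \left(317 - i \sqrt{910}\right) - 1142 = -825 - i \sqrt{910}$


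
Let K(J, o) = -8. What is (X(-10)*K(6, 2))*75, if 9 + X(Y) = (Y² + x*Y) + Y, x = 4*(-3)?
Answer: -120600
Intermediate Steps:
x = -12
X(Y) = -9 + Y² - 11*Y (X(Y) = -9 + ((Y² - 12*Y) + Y) = -9 + (Y² - 11*Y) = -9 + Y² - 11*Y)
(X(-10)*K(6, 2))*75 = ((-9 + (-10)² - 11*(-10))*(-8))*75 = ((-9 + 100 + 110)*(-8))*75 = (201*(-8))*75 = -1608*75 = -120600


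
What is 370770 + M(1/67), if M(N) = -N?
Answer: 24841589/67 ≈ 3.7077e+5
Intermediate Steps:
370770 + M(1/67) = 370770 - 1/67 = 24841589/67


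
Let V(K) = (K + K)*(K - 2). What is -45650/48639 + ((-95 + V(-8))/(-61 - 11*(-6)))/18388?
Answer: -838779893/894373932 ≈ -0.93784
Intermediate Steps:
V(K) = 2*K*(-2 + K) (V(K) = (2*K)*(-2 + K) = 2*K*(-2 + K))
-45650/48639 + ((-95 + V(-8))/(-61 - 11*(-6)))/18388 = -45650/48639 + ((-95 + 2*(-8)*(-2 - 8))/(-61 - 11*(-6)))/18388 = -45650*1/48639 + ((-95 + 2*(-8)*(-10))/(-61 + 66))*(1/18388) = -45650/48639 + ((-95 + 160)/5)*(1/18388) = -45650/48639 + (65*(1/5))*(1/18388) = -45650/48639 + 13*(1/18388) = -45650/48639 + 13/18388 = -838779893/894373932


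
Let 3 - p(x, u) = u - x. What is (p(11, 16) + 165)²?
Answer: 26569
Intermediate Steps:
p(x, u) = 3 + x - u (p(x, u) = 3 - (u - x) = 3 + (x - u) = 3 + x - u)
(p(11, 16) + 165)² = ((3 + 11 - 1*16) + 165)² = ((3 + 11 - 16) + 165)² = (-2 + 165)² = 163² = 26569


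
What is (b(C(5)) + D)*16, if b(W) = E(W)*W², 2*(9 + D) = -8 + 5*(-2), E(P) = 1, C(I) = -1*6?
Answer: 288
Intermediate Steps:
C(I) = -6
D = -18 (D = -9 + (-8 + 5*(-2))/2 = -9 + (-8 - 10)/2 = -9 + (½)*(-18) = -9 - 9 = -18)
b(W) = W² (b(W) = 1*W² = W²)
(b(C(5)) + D)*16 = ((-6)² - 18)*16 = (36 - 18)*16 = 18*16 = 288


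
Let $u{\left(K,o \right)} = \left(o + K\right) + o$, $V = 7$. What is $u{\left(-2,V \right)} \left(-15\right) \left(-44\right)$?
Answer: $7920$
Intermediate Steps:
$u{\left(K,o \right)} = K + 2 o$ ($u{\left(K,o \right)} = \left(K + o\right) + o = K + 2 o$)
$u{\left(-2,V \right)} \left(-15\right) \left(-44\right) = \left(-2 + 2 \cdot 7\right) \left(-15\right) \left(-44\right) = \left(-2 + 14\right) \left(-15\right) \left(-44\right) = 12 \left(-15\right) \left(-44\right) = \left(-180\right) \left(-44\right) = 7920$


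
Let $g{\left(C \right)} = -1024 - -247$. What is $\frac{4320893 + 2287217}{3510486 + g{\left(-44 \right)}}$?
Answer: $\frac{6608110}{3509709} \approx 1.8828$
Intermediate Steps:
$g{\left(C \right)} = -777$ ($g{\left(C \right)} = -1024 + 247 = -777$)
$\frac{4320893 + 2287217}{3510486 + g{\left(-44 \right)}} = \frac{4320893 + 2287217}{3510486 - 777} = \frac{6608110}{3509709}$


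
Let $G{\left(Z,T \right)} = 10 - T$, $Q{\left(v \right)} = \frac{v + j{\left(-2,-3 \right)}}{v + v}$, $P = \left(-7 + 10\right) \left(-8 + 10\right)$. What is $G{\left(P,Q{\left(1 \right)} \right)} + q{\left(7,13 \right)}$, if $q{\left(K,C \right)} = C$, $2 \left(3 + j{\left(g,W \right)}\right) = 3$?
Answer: $\frac{93}{4} \approx 23.25$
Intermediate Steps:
$j{\left(g,W \right)} = - \frac{3}{2}$ ($j{\left(g,W \right)} = -3 + \frac{1}{2} \cdot 3 = -3 + \frac{3}{2} = - \frac{3}{2}$)
$P = 6$ ($P = 3 \cdot 2 = 6$)
$Q{\left(v \right)} = \frac{- \frac{3}{2} + v}{2 v}$ ($Q{\left(v \right)} = \frac{v - \frac{3}{2}}{v + v} = \frac{- \frac{3}{2} + v}{2 v}$)
$G{\left(P,Q{\left(1 \right)} \right)} + q{\left(7,13 \right)} = \left(10 - \frac{-3 + 2 \cdot 1}{4 \cdot 1}\right) + 13 = \left(10 - \frac{1}{4} \cdot 1 \left(-3 + 2\right)\right) + 13 = \left(10 - \frac{1}{4} \cdot 1 \left(-1\right)\right) + 13 = \left(10 - - \frac{1}{4}\right) + 13 = \left(10 + \frac{1}{4}\right) + 13 = \frac{41}{4} + 13 = \frac{93}{4}$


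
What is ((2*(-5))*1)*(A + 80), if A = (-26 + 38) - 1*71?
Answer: -210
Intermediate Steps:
A = -59 (A = 12 - 71 = -59)
((2*(-5))*1)*(A + 80) = ((2*(-5))*1)*(-59 + 80) = -10*1*21 = -10*21 = -210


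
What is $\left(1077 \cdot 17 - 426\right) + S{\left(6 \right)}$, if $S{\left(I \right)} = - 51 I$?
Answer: $17577$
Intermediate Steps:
$\left(1077 \cdot 17 - 426\right) + S{\left(6 \right)} = \left(1077 \cdot 17 - 426\right) - 306 = \left(18309 - 426\right) - 306 = 17883 - 306 = 17577$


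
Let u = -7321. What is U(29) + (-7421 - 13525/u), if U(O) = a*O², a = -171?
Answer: -1107155947/7321 ≈ -1.5123e+5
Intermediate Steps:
U(O) = -171*O²
U(29) + (-7421 - 13525/u) = -171*29² + (-7421 - 13525/(-7321)) = -171*841 + (-7421 - 13525*(-1/7321)) = -143811 + (-7421 + 13525/7321) = -143811 - 54315616/7321 = -1107155947/7321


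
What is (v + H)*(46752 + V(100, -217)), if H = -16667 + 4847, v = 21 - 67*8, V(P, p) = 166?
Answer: -578733530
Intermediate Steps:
v = -515 (v = 21 - 536 = -515)
H = -11820
(v + H)*(46752 + V(100, -217)) = (-515 - 11820)*(46752 + 166) = -12335*46918 = -578733530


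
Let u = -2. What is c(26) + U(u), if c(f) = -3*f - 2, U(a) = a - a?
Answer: -80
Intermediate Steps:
U(a) = 0
c(f) = -2 - 3*f
c(26) + U(u) = (-2 - 3*26) + 0 = (-2 - 78) + 0 = -80 + 0 = -80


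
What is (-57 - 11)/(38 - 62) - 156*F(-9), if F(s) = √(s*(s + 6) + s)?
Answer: 17/6 - 468*√2 ≈ -659.02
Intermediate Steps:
F(s) = √(s + s*(6 + s)) (F(s) = √(s*(6 + s) + s) = √(s + s*(6 + s)))
(-57 - 11)/(38 - 62) - 156*F(-9) = (-57 - 11)/(38 - 62) - 156*3*√2 = -68/(-24) - 156*3*√2 = -68*(-1/24) - 468*√2 = 17/6 - 468*√2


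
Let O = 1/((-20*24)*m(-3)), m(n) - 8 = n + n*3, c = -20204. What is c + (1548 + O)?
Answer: -35819519/1920 ≈ -18656.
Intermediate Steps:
m(n) = 8 + 4*n (m(n) = 8 + (n + n*3) = 8 + (n + 3*n) = 8 + 4*n)
O = 1/1920 (O = 1/((-20*24)*(8 + 4*(-3))) = 1/(-480*(8 - 12)) = 1/(-480*(-4)) = 1/1920 ≈ 0.00052083)
c + (1548 + O) = -20204 + (1548 + 1/1920) = -20204 + 2972161/1920 = -35819519/1920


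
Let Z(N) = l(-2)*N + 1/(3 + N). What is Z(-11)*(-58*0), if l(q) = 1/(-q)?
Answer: 0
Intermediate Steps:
l(q) = -1/q
Z(N) = 1/(3 + N) + N/2 (Z(N) = (-1/(-2))*N + 1/(3 + N) = (-1*(-1/2))*N + 1/(3 + N) = N/2 + 1/(3 + N) = 1/(3 + N) + N/2)
Z(-11)*(-58*0) = ((2 + (-11)**2 + 3*(-11))/(2*(3 - 11)))*(-58*0) = ((1/2)*(2 + 121 - 33)/(-8))*0 = ((1/2)*(-1/8)*90)*0 = -45/8*0 = 0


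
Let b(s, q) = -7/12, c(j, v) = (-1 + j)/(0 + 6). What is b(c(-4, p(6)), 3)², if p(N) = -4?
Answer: 49/144 ≈ 0.34028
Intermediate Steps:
c(j, v) = -⅙ + j/6 (c(j, v) = (-1 + j)/6 = (-1 + j)*(⅙) = -⅙ + j/6)
b(s, q) = -7/12 (b(s, q) = -7*1/12 = -7/12)
b(c(-4, p(6)), 3)² = (-7/12)² = 49/144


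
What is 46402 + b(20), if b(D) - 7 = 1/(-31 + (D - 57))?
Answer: 3155811/68 ≈ 46409.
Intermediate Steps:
b(D) = 7 + 1/(-88 + D) (b(D) = 7 + 1/(-31 + (D - 57)) = 7 + 1/(-31 + (-57 + D)) = 7 + 1/(-88 + D))
46402 + b(20) = 46402 + (-615 + 7*20)/(-88 + 20) = 46402 + (-615 + 140)/(-68) = 46402 - 1/68*(-475) = 46402 + 475/68 = 3155811/68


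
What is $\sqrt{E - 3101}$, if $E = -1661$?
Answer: $i \sqrt{4762} \approx 69.007 i$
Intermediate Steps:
$\sqrt{E - 3101} = \sqrt{-1661 - 3101} = \sqrt{-4762} = i \sqrt{4762}$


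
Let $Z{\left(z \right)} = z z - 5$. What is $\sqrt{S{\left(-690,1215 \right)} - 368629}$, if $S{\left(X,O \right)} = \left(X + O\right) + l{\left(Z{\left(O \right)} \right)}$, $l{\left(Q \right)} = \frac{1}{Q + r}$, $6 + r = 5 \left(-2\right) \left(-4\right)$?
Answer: $\frac{i \sqrt{802218570975153410}}{1476254} \approx 606.72 i$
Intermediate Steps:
$r = 34$ ($r = -6 + 5 \left(-2\right) \left(-4\right) = -6 - -40 = -6 + 40 = 34$)
$Z{\left(z \right)} = -5 + z^{2}$ ($Z{\left(z \right)} = z^{2} - 5 = -5 + z^{2}$)
$l{\left(Q \right)} = \frac{1}{34 + Q}$ ($l{\left(Q \right)} = \frac{1}{Q + 34} = \frac{1}{34 + Q}$)
$S{\left(X,O \right)} = O + X + \frac{1}{29 + O^{2}}$ ($S{\left(X,O \right)} = \left(X + O\right) + \frac{1}{34 + \left(-5 + O^{2}\right)} = \left(O + X\right) + \frac{1}{29 + O^{2}} = O + X + \frac{1}{29 + O^{2}}$)
$\sqrt{S{\left(-690,1215 \right)} - 368629} = \sqrt{\frac{1 + \left(29 + 1215^{2}\right) \left(1215 - 690\right)}{29 + 1215^{2}} - 368629} = \sqrt{\frac{1 + \left(29 + 1476225\right) 525}{29 + 1476225} - 368629} = \sqrt{\frac{1 + 1476254 \cdot 525}{1476254} - 368629} = \sqrt{\frac{1 + 775033350}{1476254} - 368629} = \sqrt{\frac{1}{1476254} \cdot 775033351 - 368629} = \sqrt{\frac{775033351}{1476254} - 368629} = \sqrt{- \frac{543415002415}{1476254}} = \frac{i \sqrt{802218570975153410}}{1476254}$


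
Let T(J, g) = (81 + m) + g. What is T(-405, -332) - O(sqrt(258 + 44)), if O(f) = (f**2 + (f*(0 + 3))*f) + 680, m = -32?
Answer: -2171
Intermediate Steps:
T(J, g) = 49 + g (T(J, g) = (81 - 32) + g = 49 + g)
O(f) = 680 + 4*f**2 (O(f) = (f**2 + (f*3)*f) + 680 = (f**2 + (3*f)*f) + 680 = (f**2 + 3*f**2) + 680 = 4*f**2 + 680 = 680 + 4*f**2)
T(-405, -332) - O(sqrt(258 + 44)) = (49 - 332) - (680 + 4*(sqrt(258 + 44))**2) = -283 - (680 + 4*(sqrt(302))**2) = -283 - (680 + 4*302) = -283 - (680 + 1208) = -283 - 1*1888 = -283 - 1888 = -2171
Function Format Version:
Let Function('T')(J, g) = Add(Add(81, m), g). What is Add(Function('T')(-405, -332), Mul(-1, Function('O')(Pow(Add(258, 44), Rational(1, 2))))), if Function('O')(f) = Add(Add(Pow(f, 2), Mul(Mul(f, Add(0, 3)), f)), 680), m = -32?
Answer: -2171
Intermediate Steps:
Function('T')(J, g) = Add(49, g) (Function('T')(J, g) = Add(Add(81, -32), g) = Add(49, g))
Function('O')(f) = Add(680, Mul(4, Pow(f, 2))) (Function('O')(f) = Add(Add(Pow(f, 2), Mul(Mul(f, 3), f)), 680) = Add(Add(Pow(f, 2), Mul(Mul(3, f), f)), 680) = Add(Add(Pow(f, 2), Mul(3, Pow(f, 2))), 680) = Add(Mul(4, Pow(f, 2)), 680) = Add(680, Mul(4, Pow(f, 2))))
Add(Function('T')(-405, -332), Mul(-1, Function('O')(Pow(Add(258, 44), Rational(1, 2))))) = Add(Add(49, -332), Mul(-1, Add(680, Mul(4, Pow(Pow(Add(258, 44), Rational(1, 2)), 2))))) = Add(-283, Mul(-1, Add(680, Mul(4, Pow(Pow(302, Rational(1, 2)), 2))))) = Add(-283, Mul(-1, Add(680, Mul(4, 302)))) = Add(-283, Mul(-1, Add(680, 1208))) = Add(-283, Mul(-1, 1888)) = Add(-283, -1888) = -2171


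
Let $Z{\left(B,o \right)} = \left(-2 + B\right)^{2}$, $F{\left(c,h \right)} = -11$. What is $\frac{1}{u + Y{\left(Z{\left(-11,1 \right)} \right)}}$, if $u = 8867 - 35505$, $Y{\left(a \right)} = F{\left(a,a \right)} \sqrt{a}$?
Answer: $- \frac{1}{26781} \approx -3.734 \cdot 10^{-5}$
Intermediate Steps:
$Y{\left(a \right)} = - 11 \sqrt{a}$
$u = -26638$ ($u = 8867 - 35505 = -26638$)
$\frac{1}{u + Y{\left(Z{\left(-11,1 \right)} \right)}} = \frac{1}{-26638 - 11 \sqrt{\left(-2 - 11\right)^{2}}} = \frac{1}{-26638 - 11 \sqrt{\left(-13\right)^{2}}} = \frac{1}{-26638 - 11 \sqrt{169}} = \frac{1}{-26638 - 143} = \frac{1}{-26781} = - \frac{1}{26781}$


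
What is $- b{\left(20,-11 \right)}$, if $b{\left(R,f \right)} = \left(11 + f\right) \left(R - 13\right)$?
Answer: $0$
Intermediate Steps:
$b{\left(R,f \right)} = \left(-13 + R\right) \left(11 + f\right)$ ($b{\left(R,f \right)} = \left(11 + f\right) \left(-13 + R\right) = \left(-13 + R\right) \left(11 + f\right)$)
$- b{\left(20,-11 \right)} = - (-143 - -143 + 11 \cdot 20 + 20 \left(-11\right)) = - (-143 + 143 + 220 - 220) = \left(-1\right) 0 = 0$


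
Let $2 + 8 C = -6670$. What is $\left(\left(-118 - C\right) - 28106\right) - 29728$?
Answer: $-57118$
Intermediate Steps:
$C = -834$ ($C = - \frac{1}{4} + \frac{1}{8} \left(-6670\right) = - \frac{1}{4} - \frac{3335}{4} = -834$)
$\left(\left(-118 - C\right) - 28106\right) - 29728 = \left(\left(-118 - -834\right) - 28106\right) - 29728 = \left(\left(-118 + 834\right) - 28106\right) - 29728 = \left(716 - 28106\right) - 29728 = -27390 - 29728 = -57118$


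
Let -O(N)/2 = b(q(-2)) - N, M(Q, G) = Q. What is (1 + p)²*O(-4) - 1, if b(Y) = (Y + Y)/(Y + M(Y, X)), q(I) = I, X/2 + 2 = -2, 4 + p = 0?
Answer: -91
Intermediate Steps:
p = -4 (p = -4 + 0 = -4)
X = -8 (X = -4 + 2*(-2) = -4 - 4 = -8)
b(Y) = 1 (b(Y) = (Y + Y)/(Y + Y) = (2*Y)/((2*Y)) = (2*Y)*(1/(2*Y)) = 1)
O(N) = -2 + 2*N (O(N) = -2*(1 - N) = -2 + 2*N)
(1 + p)²*O(-4) - 1 = (1 - 4)²*(-2 + 2*(-4)) - 1 = (-3)²*(-2 - 8) - 1 = 9*(-10) - 1 = -90 - 1 = -91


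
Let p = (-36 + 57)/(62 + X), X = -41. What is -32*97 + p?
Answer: -3103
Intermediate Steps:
p = 1 (p = (-36 + 57)/(62 - 41) = 21/21 = 21*(1/21) = 1)
-32*97 + p = -32*97 + 1 = -3104 + 1 = -3103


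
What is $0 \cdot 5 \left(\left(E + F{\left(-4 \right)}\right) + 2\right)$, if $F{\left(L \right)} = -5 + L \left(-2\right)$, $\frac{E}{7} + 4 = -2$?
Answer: $0$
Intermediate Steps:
$E = -42$ ($E = -28 + 7 \left(-2\right) = -28 - 14 = -42$)
$F{\left(L \right)} = -5 - 2 L$
$0 \cdot 5 \left(\left(E + F{\left(-4 \right)}\right) + 2\right) = 0 \cdot 5 \left(\left(-42 - -3\right) + 2\right) = 0 \left(\left(-42 + \left(-5 + 8\right)\right) + 2\right) = 0 \left(\left(-42 + 3\right) + 2\right) = 0 \left(-39 + 2\right) = 0 \left(-37\right) = 0$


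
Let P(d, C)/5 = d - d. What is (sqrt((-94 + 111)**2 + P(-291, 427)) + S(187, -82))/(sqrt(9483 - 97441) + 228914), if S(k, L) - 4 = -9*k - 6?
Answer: -190914276/26200853677 + 834*I*sqrt(87958)/26200853677 ≈ -0.0072866 + 9.4404e-6*I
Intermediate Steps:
P(d, C) = 0 (P(d, C) = 5*(d - d) = 5*0 = 0)
S(k, L) = -2 - 9*k (S(k, L) = 4 + (-9*k - 6) = 4 + (-6 - 9*k) = -2 - 9*k)
(sqrt((-94 + 111)**2 + P(-291, 427)) + S(187, -82))/(sqrt(9483 - 97441) + 228914) = (sqrt((-94 + 111)**2 + 0) + (-2 - 9*187))/(sqrt(9483 - 97441) + 228914) = (sqrt(17**2 + 0) + (-2 - 1683))/(sqrt(-87958) + 228914) = (sqrt(289 + 0) - 1685)/(I*sqrt(87958) + 228914) = (sqrt(289) - 1685)/(228914 + I*sqrt(87958)) = (17 - 1685)/(228914 + I*sqrt(87958)) = -1668/(228914 + I*sqrt(87958))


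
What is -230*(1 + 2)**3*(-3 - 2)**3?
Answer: 776250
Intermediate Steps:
-230*(1 + 2)**3*(-3 - 2)**3 = -230*(3*(-5))**3 = -230*(-15)**3 = -230*(-3375) = 776250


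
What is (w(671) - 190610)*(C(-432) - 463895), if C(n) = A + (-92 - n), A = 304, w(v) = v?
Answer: 87989431689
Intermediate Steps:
C(n) = 212 - n (C(n) = 304 + (-92 - n) = 212 - n)
(w(671) - 190610)*(C(-432) - 463895) = (671 - 190610)*((212 - 1*(-432)) - 463895) = -189939*((212 + 432) - 463895) = -189939*(644 - 463895) = -189939*(-463251) = 87989431689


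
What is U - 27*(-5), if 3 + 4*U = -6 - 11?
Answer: 130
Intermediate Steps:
U = -5 (U = -3/4 + (-6 - 11)/4 = -3/4 + (1/4)*(-17) = -3/4 - 17/4 = -5)
U - 27*(-5) = -5 - 27*(-5) = -5 + 135 = 130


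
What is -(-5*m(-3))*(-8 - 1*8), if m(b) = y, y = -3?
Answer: 240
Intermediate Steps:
m(b) = -3
-(-5*m(-3))*(-8 - 1*8) = -(-5*(-3))*(-8 - 1*8) = -15*(-8 - 8) = -15*(-16) = -1*(-240) = 240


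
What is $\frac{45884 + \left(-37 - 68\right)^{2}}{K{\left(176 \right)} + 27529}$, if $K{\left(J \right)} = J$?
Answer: $\frac{56909}{27705} \approx 2.0541$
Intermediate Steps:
$\frac{45884 + \left(-37 - 68\right)^{2}}{K{\left(176 \right)} + 27529} = \frac{45884 + \left(-37 - 68\right)^{2}}{176 + 27529} = \frac{45884 + \left(-105\right)^{2}}{27705} = \left(45884 + 11025\right) \frac{1}{27705} = 56909 \cdot \frac{1}{27705} = \frac{56909}{27705}$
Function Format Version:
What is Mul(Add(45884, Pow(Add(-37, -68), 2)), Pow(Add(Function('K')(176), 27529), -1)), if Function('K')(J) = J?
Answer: Rational(56909, 27705) ≈ 2.0541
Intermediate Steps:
Mul(Add(45884, Pow(Add(-37, -68), 2)), Pow(Add(Function('K')(176), 27529), -1)) = Mul(Add(45884, Pow(Add(-37, -68), 2)), Pow(Add(176, 27529), -1)) = Mul(Add(45884, Pow(-105, 2)), Pow(27705, -1)) = Mul(Add(45884, 11025), Rational(1, 27705)) = Mul(56909, Rational(1, 27705)) = Rational(56909, 27705)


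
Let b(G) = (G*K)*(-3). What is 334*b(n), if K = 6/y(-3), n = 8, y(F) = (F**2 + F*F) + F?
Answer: -16032/5 ≈ -3206.4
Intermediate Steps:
y(F) = F + 2*F**2 (y(F) = (F**2 + F**2) + F = 2*F**2 + F = F + 2*F**2)
K = 2/5 (K = 6/((-3*(1 + 2*(-3)))) = 6/((-3*(1 - 6))) = 6/((-3*(-5))) = 6/15 = 6*(1/15) = 2/5 ≈ 0.40000)
b(G) = -6*G/5 (b(G) = (G*(2/5))*(-3) = (2*G/5)*(-3) = -6*G/5)
334*b(n) = 334*(-6/5*8) = 334*(-48/5) = -16032/5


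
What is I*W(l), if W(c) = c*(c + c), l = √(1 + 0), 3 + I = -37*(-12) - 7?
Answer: 868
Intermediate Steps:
I = 434 (I = -3 + (-37*(-12) - 7) = -3 + (444 - 7) = -3 + 437 = 434)
l = 1 (l = √1 = 1)
W(c) = 2*c² (W(c) = c*(2*c) = 2*c²)
I*W(l) = 434*(2*1²) = 434*(2*1) = 434*2 = 868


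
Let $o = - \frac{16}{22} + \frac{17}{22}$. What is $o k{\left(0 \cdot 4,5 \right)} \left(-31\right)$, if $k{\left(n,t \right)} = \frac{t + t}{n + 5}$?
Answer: $- \frac{31}{11} \approx -2.8182$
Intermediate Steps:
$k{\left(n,t \right)} = \frac{2 t}{5 + n}$
$o = \frac{1}{22}$ ($o = \left(-16\right) \frac{1}{22} + 17 \cdot \frac{1}{22} = - \frac{8}{11} + \frac{17}{22} = \frac{1}{22} \approx 0.045455$)
$o k{\left(0 \cdot 4,5 \right)} \left(-31\right) = \frac{2 \cdot 5 \frac{1}{5 + 0 \cdot 4}}{22} \left(-31\right) = \frac{2 \cdot 5 \frac{1}{5 + 0}}{22} \left(-31\right) = \frac{2 \cdot 5 \cdot \frac{1}{5}}{22} \left(-31\right) = \frac{1}{22} \cdot 2 \left(-31\right) = \frac{1}{11} \left(-31\right) = - \frac{31}{11}$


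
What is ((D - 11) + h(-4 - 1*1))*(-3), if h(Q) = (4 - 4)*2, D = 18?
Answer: -21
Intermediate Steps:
h(Q) = 0 (h(Q) = 0*2 = 0)
((D - 11) + h(-4 - 1*1))*(-3) = ((18 - 11) + 0)*(-3) = (7 + 0)*(-3) = 7*(-3) = -21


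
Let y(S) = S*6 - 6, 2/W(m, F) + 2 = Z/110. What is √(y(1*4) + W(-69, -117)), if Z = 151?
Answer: √70518/69 ≈ 3.8486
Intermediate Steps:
W(m, F) = -220/69 (W(m, F) = 2/(-2 + 151/110) = 2/(-69/110) = 2*(-110/69) = -220/69)
y(S) = -6 + 6*S (y(S) = 6*S - 6 = -6 + 6*S)
√(y(1*4) + W(-69, -117)) = √((-6 + 6*(1*4)) - 220/69) = √((-6 + 6*4) - 220/69) = √((-6 + 24) - 220/69) = √(18 - 220/69) = √(1022/69) = √70518/69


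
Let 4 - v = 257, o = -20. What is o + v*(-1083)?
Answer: 273979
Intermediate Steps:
v = -253 (v = 4 - 1*257 = 4 - 257 = -253)
o + v*(-1083) = -20 - 253*(-1083) = -20 + 273999 = 273979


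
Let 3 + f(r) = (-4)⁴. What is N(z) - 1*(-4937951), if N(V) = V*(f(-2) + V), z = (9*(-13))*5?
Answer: 5132171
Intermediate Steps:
f(r) = 253 (f(r) = -3 + (-4)⁴ = -3 + 256 = 253)
z = -585 (z = -117*5 = -585)
N(V) = V*(253 + V)
N(z) - 1*(-4937951) = -585*(253 - 585) - 1*(-4937951) = -585*(-332) + 4937951 = 194220 + 4937951 = 5132171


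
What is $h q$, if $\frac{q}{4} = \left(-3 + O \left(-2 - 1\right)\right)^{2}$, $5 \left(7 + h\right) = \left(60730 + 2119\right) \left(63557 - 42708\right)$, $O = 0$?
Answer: $\frac{47172195576}{5} \approx 9.4344 \cdot 10^{9}$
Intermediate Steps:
$h = \frac{1310338766}{5}$ ($h = -7 + \frac{\left(60730 + 2119\right) \left(63557 - 42708\right)}{5} = -7 + \frac{62849 \cdot 20849}{5} = -7 + \frac{1}{5} \cdot 1310338801 = -7 + \frac{1310338801}{5} = \frac{1310338766}{5} \approx 2.6207 \cdot 10^{8}$)
$q = 36$ ($q = 4 \left(-3 + 0 \left(-2 - 1\right)\right)^{2} = 4 \left(-3 + 0 \left(-3\right)\right)^{2} = 4 \left(-3 + 0\right)^{2} = 4 \left(-3\right)^{2} = 4 \cdot 9 = 36$)
$h q = \frac{1310338766}{5} \cdot 36 = \frac{47172195576}{5}$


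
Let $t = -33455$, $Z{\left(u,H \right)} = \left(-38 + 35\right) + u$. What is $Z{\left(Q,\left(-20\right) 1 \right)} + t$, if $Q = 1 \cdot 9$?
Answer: $-33449$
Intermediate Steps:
$Q = 9$
$Z{\left(u,H \right)} = -3 + u$
$Z{\left(Q,\left(-20\right) 1 \right)} + t = \left(-3 + 9\right) - 33455 = 6 - 33455 = -33449$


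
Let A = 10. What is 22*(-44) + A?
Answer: -958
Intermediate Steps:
22*(-44) + A = 22*(-44) + 10 = -968 + 10 = -958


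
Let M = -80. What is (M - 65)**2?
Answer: 21025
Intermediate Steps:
(M - 65)**2 = (-80 - 65)**2 = (-145)**2 = 21025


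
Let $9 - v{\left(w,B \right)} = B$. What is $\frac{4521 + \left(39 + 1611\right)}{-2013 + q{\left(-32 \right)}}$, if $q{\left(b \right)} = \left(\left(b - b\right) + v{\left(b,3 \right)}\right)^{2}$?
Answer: $- \frac{2057}{659} \approx -3.1214$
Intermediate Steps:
$v{\left(w,B \right)} = 9 - B$
$q{\left(b \right)} = 36$ ($q{\left(b \right)} = \left(\left(b - b\right) + \left(9 - 3\right)\right)^{2} = \left(0 + \left(9 - 3\right)\right)^{2} = \left(0 + 6\right)^{2} = 6^{2} = 36$)
$\frac{4521 + \left(39 + 1611\right)}{-2013 + q{\left(-32 \right)}} = \frac{4521 + \left(39 + 1611\right)}{-2013 + 36} = \frac{4521 + 1650}{-1977} = 6171 \left(- \frac{1}{1977}\right) = - \frac{2057}{659}$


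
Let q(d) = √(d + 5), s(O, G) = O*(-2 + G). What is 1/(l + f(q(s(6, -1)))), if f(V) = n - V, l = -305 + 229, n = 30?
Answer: I/(√13 - 46*I) ≈ -0.021606 + 0.0016935*I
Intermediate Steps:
l = -76
q(d) = √(5 + d)
f(V) = 30 - V
1/(l + f(q(s(6, -1)))) = 1/(-76 + (30 - √(5 + 6*(-2 - 1)))) = 1/(-76 + (30 - √(5 + 6*(-3)))) = 1/(-76 + (30 - √(5 - 18))) = 1/(-76 + (30 - √(-13))) = 1/(-76 + (30 - I*√13)) = 1/(-46 - I*√13)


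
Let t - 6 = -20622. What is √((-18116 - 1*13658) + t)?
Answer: 13*I*√310 ≈ 228.89*I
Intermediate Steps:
t = -20616 (t = 6 - 20622 = -20616)
√((-18116 - 1*13658) + t) = √((-18116 - 1*13658) - 20616) = √((-18116 - 13658) - 20616) = √(-31774 - 20616) = √(-52390) = 13*I*√310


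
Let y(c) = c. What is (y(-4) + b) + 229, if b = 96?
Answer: 321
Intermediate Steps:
(y(-4) + b) + 229 = (-4 + 96) + 229 = 92 + 229 = 321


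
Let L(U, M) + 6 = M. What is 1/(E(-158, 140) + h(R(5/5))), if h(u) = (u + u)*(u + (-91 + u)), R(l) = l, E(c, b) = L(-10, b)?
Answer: -1/44 ≈ -0.022727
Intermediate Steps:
L(U, M) = -6 + M
E(c, b) = -6 + b
h(u) = 2*u*(-91 + 2*u) (h(u) = (2*u)*(-91 + 2*u) = 2*u*(-91 + 2*u))
1/(E(-158, 140) + h(R(5/5))) = 1/((-6 + 140) + 2*(5/5)*(-91 + 2*(5/5))) = 1/(134 + 2*(5*(1/5))*(-91 + 2*(5*(1/5)))) = 1/(134 + 2*1*(-91 + 2*1)) = 1/(134 + 2*1*(-91 + 2)) = 1/(134 + 2*1*(-89)) = 1/(134 - 178) = 1/(-44) = -1/44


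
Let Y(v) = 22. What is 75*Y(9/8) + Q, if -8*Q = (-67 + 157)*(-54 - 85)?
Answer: 12855/4 ≈ 3213.8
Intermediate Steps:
Q = 6255/4 (Q = -(-67 + 157)*(-54 - 85)/8 = -45*(-139)/4 = -1/8*(-12510) = 6255/4 ≈ 1563.8)
75*Y(9/8) + Q = 75*22 + 6255/4 = 1650 + 6255/4 = 12855/4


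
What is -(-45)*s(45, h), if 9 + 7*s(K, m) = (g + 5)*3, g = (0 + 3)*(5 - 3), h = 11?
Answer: 1080/7 ≈ 154.29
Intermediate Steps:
g = 6 (g = 3*2 = 6)
s(K, m) = 24/7 (s(K, m) = -9/7 + ((6 + 5)*3)/7 = -9/7 + (11*3)/7 = -9/7 + (1/7)*33 = -9/7 + 33/7 = 24/7)
-(-45)*s(45, h) = -(-45)*24/7 = -1*(-1080/7) = 1080/7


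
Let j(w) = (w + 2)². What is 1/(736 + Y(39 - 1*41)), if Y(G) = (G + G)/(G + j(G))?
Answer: 1/738 ≈ 0.0013550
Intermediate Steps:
j(w) = (2 + w)²
Y(G) = 2*G/(G + (2 + G)²) (Y(G) = (G + G)/(G + (2 + G)²) = (2*G)/(G + (2 + G)²) = 2*G/(G + (2 + G)²))
1/(736 + Y(39 - 1*41)) = 1/(736 + 2*(39 - 1*41)/((39 - 1*41) + (2 + (39 - 1*41))²)) = 1/(736 + 2*(39 - 41)/((39 - 41) + (2 + (39 - 41))²)) = 1/(736 + 2*(-2)/(-2 + (2 - 2)²)) = 1/(736 + 2*(-2)/(-2 + 0²)) = 1/(736 + 2*(-2)/(-2 + 0)) = 1/(736 + 2*(-2)/(-2)) = 1/(736 + 2*(-2)*(-½)) = 1/(736 + 2) = 1/738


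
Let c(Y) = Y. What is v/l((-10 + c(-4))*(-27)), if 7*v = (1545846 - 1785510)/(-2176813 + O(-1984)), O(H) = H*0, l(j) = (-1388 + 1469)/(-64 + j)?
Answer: 25084832/411417657 ≈ 0.060972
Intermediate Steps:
l(j) = 81/(-64 + j)
O(H) = 0
v = 239664/15237691 (v = ((1545846 - 1785510)/(-2176813 + 0))/7 = (-239664/(-2176813))/7 = (-239664*(-1/2176813))/7 = (⅐)*(239664/2176813) = 239664/15237691 ≈ 0.015728)
v/l((-10 + c(-4))*(-27)) = 239664/(15237691*((81/(-64 + (-10 - 4)*(-27))))) = 239664/(15237691*((81/(-64 - 14*(-27))))) = 239664/(15237691*((81/(-64 + 378)))) = 239664/(15237691*((81/314))) = 239664/(15237691*((81*(1/314)))) = 239664/(15237691*(81/314)) = (239664/15237691)*(314/81) = 25084832/411417657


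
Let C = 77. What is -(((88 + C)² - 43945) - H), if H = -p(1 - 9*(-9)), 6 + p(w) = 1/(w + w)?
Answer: 2743063/164 ≈ 16726.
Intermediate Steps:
p(w) = -6 + 1/(2*w) (p(w) = -6 + 1/(w + w) = -6 + 1/(2*w))
H = 983/164 (H = -(-6 + 1/(2*(1 - 9*(-9)))) = -(-6 + 1/(2*(1 + 81))) = -(-6 + (½)/82) = -(-6 + (½)*(1/82)) = -(-6 + 1/164) = -1*(-983/164) = 983/164 ≈ 5.9939)
-(((88 + C)² - 43945) - H) = -(((88 + 77)² - 43945) - 1*983/164) = -((165² - 43945) - 983/164) = -((27225 - 43945) - 983/164) = -(-16720 - 983/164) = -1*(-2743063/164) = 2743063/164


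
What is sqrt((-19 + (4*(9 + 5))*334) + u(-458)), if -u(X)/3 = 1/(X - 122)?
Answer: sqrt(1571408935)/290 ≈ 136.69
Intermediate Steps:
u(X) = -3/(-122 + X) (u(X) = -3/(X - 122) = -3/(-122 + X))
sqrt((-19 + (4*(9 + 5))*334) + u(-458)) = sqrt((-19 + (4*(9 + 5))*334) - 3/(-122 - 458)) = sqrt((-19 + (4*14)*334) - 3/(-580)) = sqrt((-19 + 56*334) - 3*(-1/580)) = sqrt((-19 + 18704) + 3/580) = sqrt(18685 + 3/580) = sqrt(10837303/580) = sqrt(1571408935)/290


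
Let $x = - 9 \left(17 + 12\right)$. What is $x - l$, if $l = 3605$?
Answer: $-3866$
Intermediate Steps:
$x = -261$ ($x = \left(-9\right) 29 = -261$)
$x - l = -261 - 3605 = -3866$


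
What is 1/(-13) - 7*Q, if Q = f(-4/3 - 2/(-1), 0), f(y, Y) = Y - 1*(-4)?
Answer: -365/13 ≈ -28.077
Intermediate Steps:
f(y, Y) = 4 + Y (f(y, Y) = Y + 4 = 4 + Y)
Q = 4 (Q = 4 + 0 = 4)
1/(-13) - 7*Q = 1/(-13) - 7*4 = -1/13 - 28 = -365/13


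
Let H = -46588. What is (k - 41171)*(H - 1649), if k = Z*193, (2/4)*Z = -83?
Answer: 3531382533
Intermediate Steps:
Z = -166 (Z = 2*(-83) = -166)
k = -32038 (k = -166*193 = -32038)
(k - 41171)*(H - 1649) = (-32038 - 41171)*(-46588 - 1649) = -73209*(-48237) = 3531382533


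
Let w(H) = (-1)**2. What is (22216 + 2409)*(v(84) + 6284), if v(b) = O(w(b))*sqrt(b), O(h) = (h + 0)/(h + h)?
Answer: 154743500 + 24625*sqrt(21) ≈ 1.5486e+8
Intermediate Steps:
w(H) = 1
O(h) = 1/2 (O(h) = h/((2*h)) = h*(1/(2*h)) = 1/2)
v(b) = sqrt(b)/2
(22216 + 2409)*(v(84) + 6284) = (22216 + 2409)*(sqrt(84)/2 + 6284) = 24625*((2*sqrt(21))/2 + 6284) = 24625*(sqrt(21) + 6284) = 24625*(6284 + sqrt(21)) = 154743500 + 24625*sqrt(21)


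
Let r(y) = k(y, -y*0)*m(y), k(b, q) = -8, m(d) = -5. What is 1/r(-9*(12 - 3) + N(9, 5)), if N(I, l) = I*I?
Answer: 1/40 ≈ 0.025000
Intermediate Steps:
N(I, l) = I²
r(y) = 40 (r(y) = -8*(-5) = 40)
1/r(-9*(12 - 3) + N(9, 5)) = 1/40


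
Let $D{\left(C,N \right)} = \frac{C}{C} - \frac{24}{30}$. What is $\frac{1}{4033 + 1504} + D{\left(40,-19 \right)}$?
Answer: $\frac{5542}{27685} \approx 0.20018$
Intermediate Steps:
$D{\left(C,N \right)} = \frac{1}{5}$ ($D{\left(C,N \right)} = 1 - \frac{4}{5} = \frac{1}{5}$)
$\frac{1}{4033 + 1504} + D{\left(40,-19 \right)} = \frac{1}{4033 + 1504} + \frac{1}{5} = \frac{1}{5537} + \frac{1}{5} = \frac{5542}{27685}$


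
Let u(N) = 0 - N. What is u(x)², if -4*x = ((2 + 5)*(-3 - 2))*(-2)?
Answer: 1225/4 ≈ 306.25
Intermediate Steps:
x = -35/2 (x = -(2 + 5)*(-3 - 2)*(-2)/4 = -7*(-5)*(-2)/4 = -(-35)*(-2)/4 = -¼*70 = -35/2 ≈ -17.500)
u(N) = -N
u(x)² = (-1*(-35/2))² = (35/2)² = 1225/4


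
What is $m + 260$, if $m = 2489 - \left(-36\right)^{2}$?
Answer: $1453$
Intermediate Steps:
$m = 1193$ ($m = 2489 - 1296 = 1193$)
$m + 260 = 1193 + 260 = 1453$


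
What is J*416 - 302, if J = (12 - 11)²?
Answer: 114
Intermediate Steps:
J = 1 (J = 1² = 1)
J*416 - 302 = 1*416 - 302 = 416 - 302 = 114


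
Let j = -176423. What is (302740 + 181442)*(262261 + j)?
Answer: 41561214516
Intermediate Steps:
(302740 + 181442)*(262261 + j) = (302740 + 181442)*(262261 - 176423) = 484182*85838 = 41561214516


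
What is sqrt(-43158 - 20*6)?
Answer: I*sqrt(43278) ≈ 208.03*I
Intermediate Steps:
sqrt(-43158 - 20*6) = sqrt(-43158 - 120) = sqrt(-43278) = I*sqrt(43278)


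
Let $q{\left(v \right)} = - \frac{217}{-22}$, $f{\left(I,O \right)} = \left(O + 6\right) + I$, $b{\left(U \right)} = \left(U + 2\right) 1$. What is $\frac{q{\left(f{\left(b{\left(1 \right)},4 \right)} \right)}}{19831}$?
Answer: $\frac{31}{62326} \approx 0.00049738$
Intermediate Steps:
$b{\left(U \right)} = 2 + U$ ($b{\left(U \right)} = \left(2 + U\right) 1 = 2 + U$)
$f{\left(I,O \right)} = 6 + I + O$ ($f{\left(I,O \right)} = \left(6 + O\right) + I = 6 + I + O$)
$q{\left(v \right)} = \frac{217}{22}$ ($q{\left(v \right)} = \left(-217\right) \left(- \frac{1}{22}\right) = \frac{217}{22}$)
$\frac{q{\left(f{\left(b{\left(1 \right)},4 \right)} \right)}}{19831} = \frac{217}{22 \cdot 19831} = \frac{217}{22} \cdot \frac{1}{19831} = \frac{31}{62326}$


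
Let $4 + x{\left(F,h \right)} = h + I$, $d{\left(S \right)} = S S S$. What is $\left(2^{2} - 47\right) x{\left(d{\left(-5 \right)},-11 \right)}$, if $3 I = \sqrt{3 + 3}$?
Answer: $645 - \frac{43 \sqrt{6}}{3} \approx 609.89$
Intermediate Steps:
$d{\left(S \right)} = S^{3}$ ($d{\left(S \right)} = S^{2} S = S^{3}$)
$I = \frac{\sqrt{6}}{3}$ ($I = \frac{\sqrt{3 + 3}}{3} = \frac{\sqrt{6}}{3} \approx 0.8165$)
$x{\left(F,h \right)} = -4 + h + \frac{\sqrt{6}}{3}$ ($x{\left(F,h \right)} = -4 + \left(h + \frac{\sqrt{6}}{3}\right) = -4 + h + \frac{\sqrt{6}}{3}$)
$\left(2^{2} - 47\right) x{\left(d{\left(-5 \right)},-11 \right)} = \left(2^{2} - 47\right) \left(-4 - 11 + \frac{\sqrt{6}}{3}\right) = \left(4 - 47\right) \left(-15 + \frac{\sqrt{6}}{3}\right) = - 43 \left(-15 + \frac{\sqrt{6}}{3}\right) = 645 - \frac{43 \sqrt{6}}{3}$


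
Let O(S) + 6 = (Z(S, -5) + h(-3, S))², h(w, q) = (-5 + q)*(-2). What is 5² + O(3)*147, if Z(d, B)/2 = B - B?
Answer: 1495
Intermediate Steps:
h(w, q) = 10 - 2*q
Z(d, B) = 0 (Z(d, B) = 2*(B - B) = 2*0 = 0)
O(S) = -6 + (10 - 2*S)² (O(S) = -6 + (0 + (10 - 2*S))² = -6 + (10 - 2*S)²)
5² + O(3)*147 = 5² + (-6 + 4*(-5 + 3)²)*147 = 25 + (-6 + 4*(-2)²)*147 = 25 + (-6 + 4*4)*147 = 25 + (-6 + 16)*147 = 25 + 10*147 = 25 + 1470 = 1495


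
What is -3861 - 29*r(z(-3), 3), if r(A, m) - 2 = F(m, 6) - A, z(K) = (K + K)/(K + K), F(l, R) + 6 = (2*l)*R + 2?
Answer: -4818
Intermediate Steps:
F(l, R) = -4 + 2*R*l (F(l, R) = -6 + ((2*l)*R + 2) = -6 + (2*R*l + 2) = -6 + (2 + 2*R*l) = -4 + 2*R*l)
z(K) = 1 (z(K) = (2*K)/((2*K)) = (2*K)*(1/(2*K)) = 1)
r(A, m) = -2 - A + 12*m (r(A, m) = 2 + ((-4 + 2*6*m) - A) = 2 + ((-4 + 12*m) - A) = 2 + (-4 - A + 12*m) = -2 - A + 12*m)
-3861 - 29*r(z(-3), 3) = -3861 - 29*(-2 - 1*1 + 12*3) = -3861 - 29*(-2 - 1 + 36) = -3861 - 29*33 = -3861 - 1*957 = -3861 - 957 = -4818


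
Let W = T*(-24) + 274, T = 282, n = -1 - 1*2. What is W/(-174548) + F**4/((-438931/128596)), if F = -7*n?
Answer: -2182675816760267/38307264094 ≈ -56978.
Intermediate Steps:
n = -3 (n = -1 - 2 = -3)
F = 21 (F = -7*(-3) = 21)
W = -6494 (W = 282*(-24) + 274 = -6768 + 274 = -6494)
W/(-174548) + F**4/((-438931/128596)) = -6494/(-174548) + 21**4/((-438931/128596)) = -6494*(-1/174548) + 194481/((-438931*1/128596)) = 3247/87274 + 194481/(-438931/128596) = 3247/87274 + 194481*(-128596/438931) = 3247/87274 - 25009478676/438931 = -2182675816760267/38307264094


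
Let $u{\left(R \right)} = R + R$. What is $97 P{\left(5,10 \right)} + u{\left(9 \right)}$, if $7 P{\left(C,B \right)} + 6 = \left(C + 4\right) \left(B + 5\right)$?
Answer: $\frac{12639}{7} \approx 1805.6$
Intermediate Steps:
$u{\left(R \right)} = 2 R$
$P{\left(C,B \right)} = - \frac{6}{7} + \frac{\left(4 + C\right) \left(5 + B\right)}{7}$ ($P{\left(C,B \right)} = - \frac{6}{7} + \frac{\left(C + 4\right) \left(B + 5\right)}{7} = - \frac{6}{7} + \frac{\left(4 + C\right) \left(5 + B\right)}{7}$)
$97 P{\left(5,10 \right)} + u{\left(9 \right)} = 97 \left(2 + \frac{4}{7} \cdot 10 + \frac{5}{7} \cdot 5 + \frac{1}{7} \cdot 10 \cdot 5\right) + 2 \cdot 9 = 97 \left(2 + \frac{40}{7} + \frac{25}{7} + \frac{50}{7}\right) + 18 = 97 \cdot \frac{129}{7} + 18 = \frac{12513}{7} + 18 = \frac{12639}{7}$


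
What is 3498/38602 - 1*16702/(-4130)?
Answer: 23542048/5693795 ≈ 4.1347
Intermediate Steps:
3498/38602 - 1*16702/(-4130) = 3498*(1/38602) - 16702*(-1/4130) = 1749/19301 + 1193/295 = 23542048/5693795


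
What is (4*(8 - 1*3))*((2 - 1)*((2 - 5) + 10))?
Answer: 140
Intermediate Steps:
(4*(8 - 1*3))*((2 - 1)*((2 - 5) + 10)) = (4*(8 - 3))*(1*(-3 + 10)) = (4*5)*(1*7) = 20*7 = 140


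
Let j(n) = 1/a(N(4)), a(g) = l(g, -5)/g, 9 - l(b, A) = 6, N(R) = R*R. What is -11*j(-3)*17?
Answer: -2992/3 ≈ -997.33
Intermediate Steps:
N(R) = R²
l(b, A) = 3 (l(b, A) = 9 - 1*6 = 9 - 6 = 3)
a(g) = 3/g
j(n) = 16/3 (j(n) = 1/(3/(4²)) = 1/(3/16) = 16/3)
-11*j(-3)*17 = -11*16/3*17 = -176/3*17 = -2992/3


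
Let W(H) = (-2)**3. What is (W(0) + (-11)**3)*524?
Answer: -701636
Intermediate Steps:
W(H) = -8
(W(0) + (-11)**3)*524 = (-8 + (-11)**3)*524 = (-8 - 1331)*524 = -1339*524 = -701636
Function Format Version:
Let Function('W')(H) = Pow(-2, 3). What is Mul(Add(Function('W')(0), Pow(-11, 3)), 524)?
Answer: -701636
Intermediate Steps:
Function('W')(H) = -8
Mul(Add(Function('W')(0), Pow(-11, 3)), 524) = Mul(Add(-8, Pow(-11, 3)), 524) = Mul(Add(-8, -1331), 524) = Mul(-1339, 524) = -701636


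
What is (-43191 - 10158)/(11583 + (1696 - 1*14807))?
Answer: 53349/1528 ≈ 34.914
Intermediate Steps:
(-43191 - 10158)/(11583 + (1696 - 1*14807)) = -53349/(11583 + (1696 - 14807)) = -53349/(11583 - 13111) = -53349/(-1528) = -53349*(-1/1528) = 53349/1528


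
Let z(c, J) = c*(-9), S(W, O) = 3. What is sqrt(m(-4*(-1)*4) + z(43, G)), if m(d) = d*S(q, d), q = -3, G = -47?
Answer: I*sqrt(339) ≈ 18.412*I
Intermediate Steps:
z(c, J) = -9*c
m(d) = 3*d (m(d) = d*3 = 3*d)
sqrt(m(-4*(-1)*4) + z(43, G)) = sqrt(3*(-4*(-1)*4) - 9*43) = sqrt(3*(4*4) - 387) = sqrt(3*16 - 387) = sqrt(48 - 387) = sqrt(-339) = I*sqrt(339)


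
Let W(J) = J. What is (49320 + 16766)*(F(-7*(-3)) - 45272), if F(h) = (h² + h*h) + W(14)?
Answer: -2932632336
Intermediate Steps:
F(h) = 14 + 2*h² (F(h) = (h² + h*h) + 14 = (h² + h²) + 14 = 2*h² + 14 = 14 + 2*h²)
(49320 + 16766)*(F(-7*(-3)) - 45272) = (49320 + 16766)*((14 + 2*(-7*(-3))²) - 45272) = 66086*((14 + 2*21²) - 45272) = 66086*((14 + 2*441) - 45272) = 66086*((14 + 882) - 45272) = 66086*(896 - 45272) = 66086*(-44376) = -2932632336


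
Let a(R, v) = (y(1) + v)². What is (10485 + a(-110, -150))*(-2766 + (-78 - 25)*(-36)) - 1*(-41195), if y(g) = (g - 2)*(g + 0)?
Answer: 31396607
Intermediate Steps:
y(g) = g*(-2 + g) (y(g) = (-2 + g)*g = g*(-2 + g))
a(R, v) = (-1 + v)² (a(R, v) = (1*(-2 + 1) + v)² = (1*(-1) + v)² = (-1 + v)²)
(10485 + a(-110, -150))*(-2766 + (-78 - 25)*(-36)) - 1*(-41195) = (10485 + (-1 - 150)²)*(-2766 + (-78 - 25)*(-36)) - 1*(-41195) = (10485 + (-151)²)*(-2766 - 103*(-36)) + 41195 = (10485 + 22801)*(-2766 + 3708) + 41195 = 33286*942 + 41195 = 31355412 + 41195 = 31396607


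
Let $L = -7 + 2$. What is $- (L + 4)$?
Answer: $1$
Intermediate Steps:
$L = -5$
$- (L + 4) = - (-5 + 4) = \left(-1\right) \left(-1\right) = 1$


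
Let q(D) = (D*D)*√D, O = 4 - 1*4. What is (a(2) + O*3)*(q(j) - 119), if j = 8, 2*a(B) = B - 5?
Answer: 357/2 - 192*√2 ≈ -93.029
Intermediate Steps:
a(B) = -5/2 + B/2 (a(B) = (B - 5)/2 = (-5 + B)/2 = -5/2 + B/2)
O = 0 (O = 4 - 4 = 0)
q(D) = D^(5/2) (q(D) = D²*√D = D^(5/2))
(a(2) + O*3)*(q(j) - 119) = ((-5/2 + (½)*2) + 0*3)*(8^(5/2) - 119) = ((-5/2 + 1) + 0)*(128*√2 - 119) = (-3/2 + 0)*(-119 + 128*√2) = -3*(-119 + 128*√2)/2 = 357/2 - 192*√2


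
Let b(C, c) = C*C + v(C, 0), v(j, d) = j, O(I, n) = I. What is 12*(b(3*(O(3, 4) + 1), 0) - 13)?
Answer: 1716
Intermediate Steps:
b(C, c) = C + C**2 (b(C, c) = C*C + C = C**2 + C = C + C**2)
12*(b(3*(O(3, 4) + 1), 0) - 13) = 12*((3*(3 + 1))*(1 + 3*(3 + 1)) - 13) = 12*((3*4)*(1 + 3*4) - 13) = 12*(12*(1 + 12) - 13) = 12*(12*13 - 13) = 12*(156 - 13) = 12*143 = 1716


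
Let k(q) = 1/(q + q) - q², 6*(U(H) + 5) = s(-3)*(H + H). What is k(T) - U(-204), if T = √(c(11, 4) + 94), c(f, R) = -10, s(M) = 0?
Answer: -79 + √21/84 ≈ -78.945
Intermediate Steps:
T = 2*√21 (T = √(-10 + 94) = √84 = 2*√21 ≈ 9.1651)
U(H) = -5 (U(H) = -5 + (0*(H + H))/6 = -5 + (0*(2*H))/6 = -5 + (⅙)*0 = -5 + 0 = -5)
k(q) = 1/(2*q) - q²
k(T) - U(-204) = (½ - (2*√21)³)/((2*√21)) - 1*(-5) = (√21/42)*(½ - 168*√21) + 5 = √21*(½ - 168*√21)/42 + 5 = 5 + √21*(½ - 168*√21)/42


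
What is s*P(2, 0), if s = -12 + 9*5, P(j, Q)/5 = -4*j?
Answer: -1320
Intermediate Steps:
P(j, Q) = -20*j (P(j, Q) = 5*(-4*j) = -20*j)
s = 33 (s = -12 + 45 = 33)
s*P(2, 0) = 33*(-20*2) = 33*(-40) = -1320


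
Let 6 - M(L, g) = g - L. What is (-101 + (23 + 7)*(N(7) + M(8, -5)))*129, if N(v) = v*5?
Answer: 195951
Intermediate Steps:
N(v) = 5*v
M(L, g) = 6 + L - g (M(L, g) = 6 - (g - L) = 6 + (L - g) = 6 + L - g)
(-101 + (23 + 7)*(N(7) + M(8, -5)))*129 = (-101 + (23 + 7)*(5*7 + (6 + 8 - 1*(-5))))*129 = (-101 + 30*(35 + (6 + 8 + 5)))*129 = (-101 + 30*(35 + 19))*129 = (-101 + 30*54)*129 = (-101 + 1620)*129 = 1519*129 = 195951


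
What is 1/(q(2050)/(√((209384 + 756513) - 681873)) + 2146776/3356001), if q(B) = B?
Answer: -56840953121279184/1278408606569598841 + 1282701253311225*√71006/1278408606569598841 ≈ 0.22290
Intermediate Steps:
1/(q(2050)/(√((209384 + 756513) - 681873)) + 2146776/3356001) = 1/(2050/(√((209384 + 756513) - 681873)) + 2146776/3356001) = 1/(2050/(√(965897 - 681873)) + 2146776*(1/3356001)) = 1/(2050/(√284024) + 715592/1118667) = 1/(2050/((2*√71006)) + 715592/1118667) = 1/(2050*(√71006/142012) + 715592/1118667) = 1/(1025*√71006/71006 + 715592/1118667) = 1/(715592/1118667 + 1025*√71006/71006)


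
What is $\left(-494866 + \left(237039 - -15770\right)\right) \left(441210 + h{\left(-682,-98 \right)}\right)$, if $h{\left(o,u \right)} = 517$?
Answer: $-106923112439$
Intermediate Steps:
$\left(-494866 + \left(237039 - -15770\right)\right) \left(441210 + h{\left(-682,-98 \right)}\right) = \left(-494866 + \left(237039 - -15770\right)\right) \left(441210 + 517\right) = \left(-494866 + \left(237039 + 15770\right)\right) 441727 = \left(-494866 + 252809\right) 441727 = \left(-242057\right) 441727 = -106923112439$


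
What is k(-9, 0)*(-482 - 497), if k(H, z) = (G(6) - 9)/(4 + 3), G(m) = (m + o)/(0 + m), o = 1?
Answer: 46013/42 ≈ 1095.5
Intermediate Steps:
G(m) = (1 + m)/m (G(m) = (m + 1)/(0 + m) = (1 + m)/m)
k(H, z) = -47/42 (k(H, z) = ((1 + 6)/6 - 9)/(4 + 3) = ((⅙)*7 - 9)/7 = (7/6 - 9)*(⅐) = -47/6*⅐ = -47/42)
k(-9, 0)*(-482 - 497) = -47*(-482 - 497)/42 = -47/42*(-979) = 46013/42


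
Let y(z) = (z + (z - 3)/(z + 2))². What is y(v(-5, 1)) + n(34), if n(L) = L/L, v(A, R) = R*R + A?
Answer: 5/4 ≈ 1.2500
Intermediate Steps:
v(A, R) = A + R² (v(A, R) = R² + A = A + R²)
y(z) = (z + (-3 + z)/(2 + z))²
n(L) = 1
y(v(-5, 1)) + n(34) = (-3 + (-5 + 1²)² + 3*(-5 + 1²))²/(2 + (-5 + 1²))² + 1 = (-3 + (-5 + 1)² + 3*(-5 + 1))²/(2 + (-5 + 1))² + 1 = (-3 + (-4)² + 3*(-4))²/(2 - 4)² + 1 = (-3 + 16 - 12)²/(-2)² + 1 = (¼)*1² + 1 = (¼)*1 + 1 = ¼ + 1 = 5/4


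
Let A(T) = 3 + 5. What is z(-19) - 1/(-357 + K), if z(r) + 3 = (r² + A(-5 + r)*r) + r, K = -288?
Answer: 120616/645 ≈ 187.00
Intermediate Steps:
A(T) = 8
z(r) = -3 + r² + 9*r (z(r) = -3 + ((r² + 8*r) + r) = -3 + (r² + 9*r) = -3 + r² + 9*r)
z(-19) - 1/(-357 + K) = (-3 + (-19)² + 9*(-19)) - 1/(-357 - 288) = (-3 + 361 - 171) - 1/(-645) = 187 - 1*(-1/645) = 187 + 1/645 = 120616/645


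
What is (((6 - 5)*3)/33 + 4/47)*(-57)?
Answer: -5187/517 ≈ -10.033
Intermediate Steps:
(((6 - 5)*3)/33 + 4/47)*(-57) = ((1*3)*(1/33) + 4*(1/47))*(-57) = (3*(1/33) + 4/47)*(-57) = (1/11 + 4/47)*(-57) = (91/517)*(-57) = -5187/517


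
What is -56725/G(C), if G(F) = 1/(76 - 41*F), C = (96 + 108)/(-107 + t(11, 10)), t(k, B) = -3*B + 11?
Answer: -169607750/21 ≈ -8.0766e+6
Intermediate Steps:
t(k, B) = 11 - 3*B
C = -34/21 (C = (96 + 108)/(-107 + (11 - 3*10)) = 204/(-107 + (11 - 30)) = 204/(-107 - 19) = 204/(-126) = 204*(-1/126) = -34/21 ≈ -1.6190)
-56725/G(C) = -56725/((-1/(-76 + 41*(-34/21)))) = -56725/((-1/(-76 - 1394/21))) = -56725/((-1/(-2990/21))) = -56725/((-1*(-21/2990))) = -56725/21/2990 = -56725*2990/21 = -169607750/21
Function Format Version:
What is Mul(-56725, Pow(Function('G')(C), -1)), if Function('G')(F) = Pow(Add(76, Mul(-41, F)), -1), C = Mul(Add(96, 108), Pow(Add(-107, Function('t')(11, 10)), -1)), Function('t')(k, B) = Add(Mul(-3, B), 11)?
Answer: Rational(-169607750, 21) ≈ -8.0766e+6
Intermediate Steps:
Function('t')(k, B) = Add(11, Mul(-3, B))
C = Rational(-34, 21) (C = Mul(Add(96, 108), Pow(Add(-107, Add(11, Mul(-3, 10))), -1)) = Mul(204, Pow(Add(-107, Add(11, -30)), -1)) = Mul(204, Pow(Add(-107, -19), -1)) = Mul(204, Pow(-126, -1)) = Mul(204, Rational(-1, 126)) = Rational(-34, 21) ≈ -1.6190)
Mul(-56725, Pow(Function('G')(C), -1)) = Mul(-56725, Pow(Mul(-1, Pow(Add(-76, Mul(41, Rational(-34, 21))), -1)), -1)) = Mul(-56725, Pow(Mul(-1, Pow(Add(-76, Rational(-1394, 21)), -1)), -1)) = Mul(-56725, Pow(Mul(-1, Pow(Rational(-2990, 21), -1)), -1)) = Mul(-56725, Pow(Mul(-1, Rational(-21, 2990)), -1)) = Mul(-56725, Pow(Rational(21, 2990), -1)) = Mul(-56725, Rational(2990, 21)) = Rational(-169607750, 21)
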